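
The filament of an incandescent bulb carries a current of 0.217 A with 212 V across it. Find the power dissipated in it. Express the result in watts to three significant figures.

Both the voltage across and the current through the element are known, so P = V I applies directly.
P = 212 V × 0.2170 A = 46.00 W

46.0 W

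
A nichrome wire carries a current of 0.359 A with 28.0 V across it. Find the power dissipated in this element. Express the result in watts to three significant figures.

10.1 W

Since both terminal voltage and current are stated, P = V I gives the power in one step.
P = 28.0 V × 0.3590 A = 10.05 W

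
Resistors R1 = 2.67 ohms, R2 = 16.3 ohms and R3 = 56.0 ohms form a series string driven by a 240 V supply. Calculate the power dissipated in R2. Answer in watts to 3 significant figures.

Since the resistors are in series they all carry the loop current I = V/R_total; the power in any one is I²R.
R_total = 2.67 + 16.3 + 56.0 = 74.97 Ω
I = V / R_total = 240 / 74.97 = 3.201 A
P_R2 = I² × R2 = (3.201)² × 16.3 = 167.0 W

167 W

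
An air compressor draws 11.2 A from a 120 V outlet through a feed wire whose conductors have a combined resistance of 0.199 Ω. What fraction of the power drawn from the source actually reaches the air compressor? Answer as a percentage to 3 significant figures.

98.1 %

The feed wire carries the full 11.2 A.
P_line = I² R_line = (11.20)² × 0.199 = 24.96 W
P_source = V I = 120 × 11.20 = 1344 W; P_load = 1319 W
η = P_load / P_source = 1319 / 1344 = 0.9814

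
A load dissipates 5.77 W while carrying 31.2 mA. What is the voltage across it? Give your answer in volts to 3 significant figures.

From P = V I = I²R = V²/R, with the two given quantities we get V = P / I.
V = 5.77 / 0.03120 = 184.9 V

185 V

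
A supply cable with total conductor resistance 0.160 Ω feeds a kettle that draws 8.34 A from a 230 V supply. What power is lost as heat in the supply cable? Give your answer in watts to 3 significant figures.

The supply cable and load are in series, so the same current flows in both; the loss is I²R_line.
The supply cable carries the full 8.34 A.
P_line = I² R_line = (8.340)² × 0.160 = 11.13 W

11.1 W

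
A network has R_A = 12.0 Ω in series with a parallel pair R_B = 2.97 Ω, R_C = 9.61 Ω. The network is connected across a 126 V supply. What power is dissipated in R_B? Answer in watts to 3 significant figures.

135 W

First combine the parallel branches into one equivalent R_p, then R_A + R_p is a series pair.
R_p = (2.97×9.61)/(2.97+9.61) = 2.269 Ω
R_total = 12.0 + 2.269 = 14.27 Ω
I = V / R_total = 126 / 14.27 = 8.830 A
Voltage across the parallel pair: V_p = I × R_p = 8.830 × 2.269 = 20.03 V
R_B sees V_p directly, so P = V_p² / R_B.
P_R_B = (20.03)² / 2.97 = 135.1 W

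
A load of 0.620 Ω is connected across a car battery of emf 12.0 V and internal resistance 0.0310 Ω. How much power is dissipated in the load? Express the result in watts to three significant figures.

211 W

With r and R in series, I = ε/(r+R); the load dissipates I²R.
I = ε / (r + R) = 12.0 / (0.0310 + 0.620) = 18.43 A
P_load = I² R = (18.43)² × 0.620 = 210.7 W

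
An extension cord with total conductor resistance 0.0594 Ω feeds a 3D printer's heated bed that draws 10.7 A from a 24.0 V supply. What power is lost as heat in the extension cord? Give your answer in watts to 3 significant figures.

The extension cord is a series resistance carrying the load current; its dissipation is I²R_line.
The extension cord carries the full 10.7 A.
P_line = I² R_line = (10.70)² × 0.0594 = 6.801 W

6.80 W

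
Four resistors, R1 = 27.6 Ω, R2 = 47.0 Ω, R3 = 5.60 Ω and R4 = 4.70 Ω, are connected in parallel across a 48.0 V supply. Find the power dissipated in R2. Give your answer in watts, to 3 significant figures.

49.0 W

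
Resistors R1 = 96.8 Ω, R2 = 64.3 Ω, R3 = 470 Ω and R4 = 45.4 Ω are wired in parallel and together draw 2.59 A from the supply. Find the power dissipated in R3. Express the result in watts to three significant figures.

Parallel branches share V, not I — compute V via R_eq, then use V²/R for the target branch.
1/R_eq = 1/96.8 + 1/64.3 + 1/470 + 1/45.4 ⇒ R_eq = 19.99 Ω
V = I_total × R_eq = 2.590 × 19.99 = 51.76 V
P_R3 = V² / R3 = (51.76)² / 470 = 5.701 W

5.70 W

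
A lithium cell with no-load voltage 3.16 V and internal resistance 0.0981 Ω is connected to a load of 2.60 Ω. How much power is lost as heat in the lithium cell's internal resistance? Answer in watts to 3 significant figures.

Internal loss is I²r, with I set by the total series resistance r+R.
I = ε / (r + R) = 3.16 / (0.0981 + 2.60) = 1.171 A
P_int = I² r = (1.171)² × 0.0981 = 0.1346 W

0.135 W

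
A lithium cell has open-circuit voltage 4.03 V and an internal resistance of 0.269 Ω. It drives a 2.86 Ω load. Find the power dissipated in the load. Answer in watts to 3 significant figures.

4.74 W

With r and R in series, I = ε/(r+R); the load dissipates I²R.
I = ε / (r + R) = 4.03 / (0.269 + 2.86) = 1.288 A
P_load = I² R = (1.288)² × 2.86 = 4.744 W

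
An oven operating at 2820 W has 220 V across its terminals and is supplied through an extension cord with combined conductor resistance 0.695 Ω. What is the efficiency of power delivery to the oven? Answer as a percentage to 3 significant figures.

96.1 %

I = P / V = 2820 / 220 = 12.82 A through the extension cord.
P_line = I² R_line = (12.82)² × 0.695 = 114.2 W
P_source = P_load + P_line = 2820 + 114.2 = 2934 W
η = P_load / P_source = 2820 / 2934 = 0.9611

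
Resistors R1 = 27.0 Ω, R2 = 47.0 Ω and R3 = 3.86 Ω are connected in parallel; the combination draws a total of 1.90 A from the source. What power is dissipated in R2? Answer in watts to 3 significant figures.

0.763 W

Parallel branches share V, not I — compute V via R_eq, then use V²/R for the target branch.
1/R_eq = 1/27.0 + 1/47.0 + 1/3.86 ⇒ R_eq = 3.151 Ω
V = I_total × R_eq = 1.900 × 3.151 = 5.986 V
P_R2 = V² / R2 = (5.986)² / 47.0 = 0.7625 W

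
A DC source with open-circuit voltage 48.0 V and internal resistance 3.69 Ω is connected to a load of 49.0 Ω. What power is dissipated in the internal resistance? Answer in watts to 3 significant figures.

3.06 W

The source's internal resistance is just another series element carrying I; its dissipation is I²r.
I = ε / (r + R) = 48.0 / (3.69 + 49.0) = 0.9110 A
P_int = I² r = (0.9110)² × 3.69 = 3.062 W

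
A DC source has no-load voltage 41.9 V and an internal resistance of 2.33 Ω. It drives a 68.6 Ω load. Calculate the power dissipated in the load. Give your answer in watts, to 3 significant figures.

Load and internal resistance form a series loop — compute the loop current, then the load power via I²R.
I = ε / (r + R) = 41.9 / (2.33 + 68.6) = 0.5907 A
P_load = I² R = (0.5907)² × 68.6 = 23.94 W

23.9 W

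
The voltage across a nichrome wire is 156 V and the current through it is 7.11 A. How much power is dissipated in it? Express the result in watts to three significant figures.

1110 W

With V and I both given, power follows immediately from P = V I.
P = 156 V × 7.110 A = 1109 W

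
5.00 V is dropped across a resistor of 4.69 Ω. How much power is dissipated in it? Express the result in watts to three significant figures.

5.33 W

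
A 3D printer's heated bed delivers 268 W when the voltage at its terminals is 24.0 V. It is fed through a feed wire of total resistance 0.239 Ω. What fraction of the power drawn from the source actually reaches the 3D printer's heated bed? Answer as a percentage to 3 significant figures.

90.0 %

I = P / V = 268 / 24.0 = 11.17 A through the feed wire.
P_line = I² R_line = (11.17)² × 0.239 = 29.80 W
P_source = P_load + P_line = 268.0 + 29.80 = 297.8 W
η = P_load / P_source = 268.0 / 297.8 = 0.8999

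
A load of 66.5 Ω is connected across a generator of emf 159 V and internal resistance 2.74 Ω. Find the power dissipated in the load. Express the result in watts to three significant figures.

The internal resistance and the load are in series, so the same I flows through both; get I from ε/(r+R), then I²R for the load.
I = ε / (r + R) = 159 / (2.74 + 66.5) = 2.296 A
P_load = I² R = (2.296)² × 66.5 = 350.7 W

351 W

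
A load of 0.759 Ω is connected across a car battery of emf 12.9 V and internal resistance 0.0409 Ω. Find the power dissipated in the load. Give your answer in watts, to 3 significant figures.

The internal resistance and the load are in series, so the same I flows through both; get I from ε/(r+R), then I²R for the load.
I = ε / (r + R) = 12.9 / (0.0409 + 0.759) = 16.13 A
P_load = I² R = (16.13)² × 0.759 = 197.4 W

197 W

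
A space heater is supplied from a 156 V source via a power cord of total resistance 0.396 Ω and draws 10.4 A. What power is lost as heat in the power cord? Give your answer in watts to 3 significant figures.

42.8 W

The power cord and load are in series, so the same current flows in both; the loss is I²R_line.
The power cord carries the full 10.4 A.
P_line = I² R_line = (10.40)² × 0.396 = 42.83 W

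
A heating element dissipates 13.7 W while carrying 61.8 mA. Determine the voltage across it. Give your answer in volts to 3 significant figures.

222 V

From P = V I = I²R = V²/R, with the two given quantities we get V = P / I.
V = 13.7 / 0.06180 = 221.7 V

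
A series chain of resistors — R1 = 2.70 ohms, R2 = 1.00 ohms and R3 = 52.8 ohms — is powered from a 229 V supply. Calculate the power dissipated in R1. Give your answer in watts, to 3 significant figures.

44.4 W

Since the resistors are in series they all carry the loop current I = V/R_total; the power in any one is I²R.
R_total = 2.70 + 1.00 + 52.8 = 56.50 Ω
I = V / R_total = 229 / 56.50 = 4.053 A
P_R1 = I² × R1 = (4.053)² × 2.70 = 44.35 W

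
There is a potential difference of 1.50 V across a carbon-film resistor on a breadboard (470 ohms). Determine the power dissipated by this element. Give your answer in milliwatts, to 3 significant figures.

4.79 mW

V and R are stated; P = V²/R avoids computing the current.
P = (1.50 V)² / 470 Ω = 0.004787 W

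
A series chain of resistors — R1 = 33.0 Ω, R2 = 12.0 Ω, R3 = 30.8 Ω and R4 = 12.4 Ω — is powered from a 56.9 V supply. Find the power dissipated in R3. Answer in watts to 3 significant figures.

12.8 W

In a series string the same current flows through every resistor — find that current, then P = I²R for the one we want.
R_total = 33.0 + 12.0 + 30.8 + 12.4 = 88.20 Ω
I = V / R_total = 56.9 / 88.20 = 0.6451 A
P_R3 = I² × R3 = (0.6451)² × 30.8 = 12.82 W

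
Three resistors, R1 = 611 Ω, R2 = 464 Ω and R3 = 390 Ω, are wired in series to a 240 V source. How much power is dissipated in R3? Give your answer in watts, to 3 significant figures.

10.5 W

The current is common to all series resistors; compute it, then apply P = I²R for the target.
R_total = 611 + 464 + 390 = 1465 Ω
I = V / R_total = 240 / 1465 = 0.1638 A
P_R3 = I² × R3 = (0.1638)² × 390 = 10.47 W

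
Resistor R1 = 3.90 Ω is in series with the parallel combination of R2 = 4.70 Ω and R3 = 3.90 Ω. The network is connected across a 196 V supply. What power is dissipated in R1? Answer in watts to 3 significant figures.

4120 W

First combine the parallel branches into one equivalent R_p, then R1 + R_p is a series pair.
R_p = (4.70×3.90)/(4.70+3.90) = 2.131 Ω
R_total = 3.90 + 2.131 = 6.031 Ω
I = V / R_total = 196 / 6.031 = 32.50 A
All the current flows through R1; use P = I²R.
P_R1 = (32.50)² × 3.90 = 4119 W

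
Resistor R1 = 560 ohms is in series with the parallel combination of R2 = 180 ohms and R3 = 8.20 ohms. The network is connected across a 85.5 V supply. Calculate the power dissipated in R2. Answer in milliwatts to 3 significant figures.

Collapse R2‖R3 to a single equivalent, reducing the network to two series elements.
R_p = (180×8.20)/(180+8.20) = 7.843 Ω
R_total = 560 + 7.843 = 567.8 Ω
I = V / R_total = 85.5 / 567.8 = 0.1506 A
Voltage across the parallel pair: V_p = I × R_p = 0.1506 × 7.843 = 1.181 V
R2 is across V_p, so use P = V²/R for that branch.
P_R2 = (1.181)² / 180 = 0.007747 W

7.75 mW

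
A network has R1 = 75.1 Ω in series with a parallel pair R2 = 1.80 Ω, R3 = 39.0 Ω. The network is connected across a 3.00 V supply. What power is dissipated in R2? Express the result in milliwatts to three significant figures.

First combine the parallel branches into one equivalent R_p, then R1 + R_p is a series pair.
R_p = (1.80×39.0)/(1.80+39.0) = 1.721 Ω
R_total = 75.1 + 1.721 = 76.82 Ω
I = V / R_total = 3.00 / 76.82 = 0.03905 A
Voltage across the parallel pair: V_p = I × R_p = 0.03905 × 1.721 = 0.06719 V
With V_p across R2, its power is V_p²/R2.
P_R2 = (0.06719)² / 1.80 = 0.002508 W

2.51 mW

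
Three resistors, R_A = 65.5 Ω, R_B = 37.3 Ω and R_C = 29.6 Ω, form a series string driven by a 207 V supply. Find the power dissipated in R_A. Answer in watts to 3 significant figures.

160 W

Every series element carries the same I. Get I from the total resistance, then P = I² × R_A.
R_total = 65.5 + 37.3 + 29.6 = 132.4 Ω
I = V / R_total = 207 / 132.4 = 1.563 A
P_R_A = I² × R_A = (1.563)² × 65.5 = 160.1 W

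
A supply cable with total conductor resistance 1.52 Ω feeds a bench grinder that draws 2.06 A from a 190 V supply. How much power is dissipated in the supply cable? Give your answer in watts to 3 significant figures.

Line loss is just I²R for the cable — we know both I and R_line directly.
The supply cable carries the full 2.06 A.
P_line = I² R_line = (2.060)² × 1.52 = 6.450 W

6.45 W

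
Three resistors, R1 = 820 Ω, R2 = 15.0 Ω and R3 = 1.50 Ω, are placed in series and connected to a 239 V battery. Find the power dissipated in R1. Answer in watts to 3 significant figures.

66.9 W

In a series string the same current flows through every resistor — find that current, then P = I²R for the one we want.
R_total = 820 + 15.0 + 1.50 = 836.5 Ω
I = V / R_total = 239 / 836.5 = 0.2857 A
P_R1 = I² × R1 = (0.2857)² × 820 = 66.94 W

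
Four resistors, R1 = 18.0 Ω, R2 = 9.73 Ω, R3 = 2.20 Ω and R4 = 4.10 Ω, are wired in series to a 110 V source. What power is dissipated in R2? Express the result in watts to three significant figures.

The current is common to all series resistors; compute it, then apply P = I²R for the target.
R_total = 18.0 + 9.73 + 2.20 + 4.10 = 34.03 Ω
I = V / R_total = 110 / 34.03 = 3.232 A
P_R2 = I² × R2 = (3.232)² × 9.73 = 101.7 W

102 W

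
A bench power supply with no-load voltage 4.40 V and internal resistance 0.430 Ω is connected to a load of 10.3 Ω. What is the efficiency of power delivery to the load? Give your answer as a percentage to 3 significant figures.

96.0 %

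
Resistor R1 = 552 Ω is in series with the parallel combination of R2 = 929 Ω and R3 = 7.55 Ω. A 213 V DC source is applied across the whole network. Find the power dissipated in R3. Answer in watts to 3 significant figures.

First combine the parallel branches into one equivalent R_p, then R1 + R_p is a series pair.
R_p = (929×7.55)/(929+7.55) = 7.489 Ω
R_total = 552 + 7.489 = 559.5 Ω
I = V / R_total = 213 / 559.5 = 0.3807 A
Voltage across the parallel pair: V_p = I × R_p = 0.3807 × 7.489 = 2.851 V
R3 sees V_p directly, so P = V_p² / R3.
P_R3 = (2.851)² / 7.55 = 1.077 W

1.08 W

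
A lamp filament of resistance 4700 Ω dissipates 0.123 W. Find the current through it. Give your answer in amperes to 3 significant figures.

From P = V I = I²R = V²/R, with the two given quantities we get I = √(P / R).
I = √(0.123 / 4700) = 0.005116 A

0.00512 A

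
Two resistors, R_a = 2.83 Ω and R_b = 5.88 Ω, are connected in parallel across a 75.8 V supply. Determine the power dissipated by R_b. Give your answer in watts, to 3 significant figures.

977 W

Parallel branches share the same voltage; P = V²/R gives the branch power in one step.
P_R_b = V² / R_b = (75.8)² / 5.88 Ω = 977.1 W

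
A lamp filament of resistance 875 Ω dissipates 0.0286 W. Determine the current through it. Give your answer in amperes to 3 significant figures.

0.00572 A

Rearranging the power relation for the two known quantities gives I = √(P / R).
I = √(0.0286 / 875) = 0.005717 A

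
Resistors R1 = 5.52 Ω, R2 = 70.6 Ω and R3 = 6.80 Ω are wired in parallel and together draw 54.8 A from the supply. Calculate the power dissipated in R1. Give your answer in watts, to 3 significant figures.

Parallel branches share V, not I — compute V via R_eq, then use V²/R for the target branch.
1/R_eq = 1/5.52 + 1/70.6 + 1/6.80 ⇒ R_eq = 2.921 Ω
V = I_total × R_eq = 54.80 × 2.921 = 160.1 V
P_R1 = V² / R1 = (160.1)² / 5.52 = 4641 W

4640 W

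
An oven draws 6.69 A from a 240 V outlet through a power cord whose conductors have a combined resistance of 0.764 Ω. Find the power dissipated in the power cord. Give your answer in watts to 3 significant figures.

Line loss is just I²R for the cable — we know both I and R_line directly.
The power cord carries the full 6.69 A.
P_line = I² R_line = (6.690)² × 0.764 = 34.19 W

34.2 W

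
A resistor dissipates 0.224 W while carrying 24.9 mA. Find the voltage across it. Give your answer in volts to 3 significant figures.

9.00 V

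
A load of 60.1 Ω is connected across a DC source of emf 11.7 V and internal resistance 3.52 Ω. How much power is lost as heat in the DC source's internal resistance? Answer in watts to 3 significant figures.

The internal resistance carries the same current as the load; P_int = I²r.
I = ε / (r + R) = 11.7 / (3.52 + 60.1) = 0.1839 A
P_int = I² r = (0.1839)² × 3.52 = 0.1190 W

0.119 W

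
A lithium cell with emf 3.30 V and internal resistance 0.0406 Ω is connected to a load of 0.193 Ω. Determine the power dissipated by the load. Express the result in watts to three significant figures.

38.5 W

Find the circuit current first, then P = I²R for the load (series elements share I).
I = ε / (r + R) = 3.30 / (0.0406 + 0.193) = 14.13 A
P_load = I² R = (14.13)² × 0.193 = 38.52 W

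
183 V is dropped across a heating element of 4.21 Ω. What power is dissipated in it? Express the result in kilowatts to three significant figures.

V and R are stated; P = V²/R avoids computing the current.
P = (183 V)² / 4.21 Ω = 7955 W

7.95 kW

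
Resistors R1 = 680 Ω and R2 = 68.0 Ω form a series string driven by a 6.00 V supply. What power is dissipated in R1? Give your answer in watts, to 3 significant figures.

0.0438 W

Every series element carries the same I. Get I from the total resistance, then P = I² × R1.
R_total = 680 + 68.0 = 748.0 Ω
I = V / R_total = 6.00 / 748.0 = 0.008021 A
P_R1 = I² × R1 = (0.008021)² × 680 = 0.04375 W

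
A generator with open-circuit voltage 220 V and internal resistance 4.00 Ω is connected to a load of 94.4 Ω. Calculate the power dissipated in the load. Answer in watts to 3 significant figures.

472 W

With r and R in series, I = ε/(r+R); the load dissipates I²R.
I = ε / (r + R) = 220 / (4.00 + 94.4) = 2.236 A
P_load = I² R = (2.236)² × 94.4 = 471.9 W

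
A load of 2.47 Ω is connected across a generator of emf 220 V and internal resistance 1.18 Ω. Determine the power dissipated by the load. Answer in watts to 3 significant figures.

8970 W

The internal resistance and the load are in series, so the same I flows through both; get I from ε/(r+R), then I²R for the load.
I = ε / (r + R) = 220 / (1.18 + 2.47) = 60.27 A
P_load = I² R = (60.27)² × 2.47 = 8973 W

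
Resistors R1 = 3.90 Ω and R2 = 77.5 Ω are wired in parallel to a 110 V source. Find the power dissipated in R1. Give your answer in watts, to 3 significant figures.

3100 W

The supply voltage appears across each parallel branch — just use P = V²/R1.
P_R1 = V² / R1 = (110)² / 3.90 Ω = 3103 W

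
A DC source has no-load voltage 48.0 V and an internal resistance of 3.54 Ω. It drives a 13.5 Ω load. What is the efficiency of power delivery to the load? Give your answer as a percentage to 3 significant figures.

79.2 %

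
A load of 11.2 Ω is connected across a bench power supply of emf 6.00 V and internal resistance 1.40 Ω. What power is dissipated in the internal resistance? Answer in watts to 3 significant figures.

The source's internal resistance is just another series element carrying I; its dissipation is I²r.
I = ε / (r + R) = 6.00 / (1.40 + 11.2) = 0.4762 A
P_int = I² r = (0.4762)² × 1.40 = 0.3175 W

0.317 W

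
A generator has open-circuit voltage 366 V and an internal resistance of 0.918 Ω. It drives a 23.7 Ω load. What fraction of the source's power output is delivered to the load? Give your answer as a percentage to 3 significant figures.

96.3 %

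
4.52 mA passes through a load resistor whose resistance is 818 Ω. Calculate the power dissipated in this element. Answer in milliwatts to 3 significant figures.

With I and R stated, P = I²R applies in one step.
P = (0.004520 A)² × 818 Ω = 0.01671 W

16.7 mW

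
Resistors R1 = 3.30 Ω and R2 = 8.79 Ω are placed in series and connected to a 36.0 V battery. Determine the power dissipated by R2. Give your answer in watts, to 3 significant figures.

Every series element carries the same I. Get I from the total resistance, then P = I² × R2.
R_total = 3.30 + 8.79 = 12.09 Ω
I = V / R_total = 36.0 / 12.09 = 2.978 A
P_R2 = I² × R2 = (2.978)² × 8.79 = 77.94 W

77.9 W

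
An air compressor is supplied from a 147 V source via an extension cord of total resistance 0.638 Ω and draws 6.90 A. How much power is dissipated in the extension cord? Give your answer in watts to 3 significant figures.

30.4 W

The extension cord is a series resistance carrying the load current; its dissipation is I²R_line.
The extension cord carries the full 6.90 A.
P_line = I² R_line = (6.900)² × 0.638 = 30.38 W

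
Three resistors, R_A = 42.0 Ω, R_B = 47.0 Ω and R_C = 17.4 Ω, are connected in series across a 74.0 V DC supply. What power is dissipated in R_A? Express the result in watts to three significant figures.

Every series element carries the same I. Get I from the total resistance, then P = I² × R_A.
R_total = 42.0 + 47.0 + 17.4 = 106.4 Ω
I = V / R_total = 74.0 / 106.4 = 0.6955 A
P_R_A = I² × R_A = (0.6955)² × 42.0 = 20.32 W

20.3 W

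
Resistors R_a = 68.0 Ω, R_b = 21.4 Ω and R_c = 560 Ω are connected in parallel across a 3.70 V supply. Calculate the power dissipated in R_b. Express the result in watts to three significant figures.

The supply voltage appears across each parallel branch — just use P = V²/R_b.
P_R_b = V² / R_b = (3.70)² / 21.4 Ω = 0.6397 W

0.640 W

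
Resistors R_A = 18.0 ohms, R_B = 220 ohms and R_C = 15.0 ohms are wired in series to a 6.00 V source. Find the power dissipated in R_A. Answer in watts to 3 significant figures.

0.0101 W

In a series string the same current flows through every resistor — find that current, then P = I²R for the one we want.
R_total = 18.0 + 220 + 15.0 = 253.0 Ω
I = V / R_total = 6.00 / 253.0 = 0.02372 A
P_R_A = I² × R_A = (0.02372)² × 18.0 = 0.01012 W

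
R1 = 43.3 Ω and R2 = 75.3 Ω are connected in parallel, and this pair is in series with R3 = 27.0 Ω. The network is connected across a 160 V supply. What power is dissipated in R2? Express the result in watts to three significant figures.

86.5 W

Combine R1 and R2 into their parallel equivalent first, reducing the network to two series resistors.
R_p = (43.3×75.3)/(43.3+75.3) = 27.49 Ω
R_total = R_p + 27.0 = 27.49 + 27.0 = 54.49 Ω
I = V / R_total = 160 / 54.49 = 2.936 A
Voltage across the parallel pair: V_p = I × R_p = 2.936 × 27.49 = 80.72 V
Use P = V²/R for R2 with V = V_p.
P_R2 = (80.72)² / 75.3 = 86.53 W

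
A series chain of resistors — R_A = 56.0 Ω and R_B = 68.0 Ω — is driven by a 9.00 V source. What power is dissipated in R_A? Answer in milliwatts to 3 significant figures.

In a series string the same current flows through every resistor — find that current, then P = I²R for the one we want.
R_total = 56.0 + 68.0 = 124.0 Ω
I = V / R_total = 9.00 / 124.0 = 0.07258 A
P_R_A = I² × R_A = (0.07258)² × 56.0 = 0.2950 W

295 mW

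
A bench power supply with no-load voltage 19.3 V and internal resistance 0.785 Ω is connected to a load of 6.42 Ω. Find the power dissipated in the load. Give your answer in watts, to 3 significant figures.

46.1 W

Load and internal resistance form a series loop — compute the loop current, then the load power via I²R.
I = ε / (r + R) = 19.3 / (0.785 + 6.42) = 2.679 A
P_load = I² R = (2.679)² × 6.42 = 46.07 W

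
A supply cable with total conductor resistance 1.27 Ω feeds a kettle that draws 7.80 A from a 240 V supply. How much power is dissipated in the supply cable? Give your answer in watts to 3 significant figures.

77.3 W

The supply cable and load are in series, so the same current flows in both; the loss is I²R_line.
The supply cable carries the full 7.80 A.
P_line = I² R_line = (7.800)² × 1.27 = 77.27 W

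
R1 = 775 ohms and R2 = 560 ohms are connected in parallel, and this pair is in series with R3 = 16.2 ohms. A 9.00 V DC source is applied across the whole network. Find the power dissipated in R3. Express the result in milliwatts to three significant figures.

Combine R1 and R2 into their parallel equivalent first, reducing the network to two series resistors.
R_p = (775×560)/(775+560) = 325.1 Ω
R_total = R_p + 16.2 = 325.1 + 16.2 = 341.3 Ω
I = V / R_total = 9.00 / 341.3 = 0.02637 A
All the supply current flows through R3; use P = I²R3.
P_R3 = (0.02637)² × 16.2 = 0.01127 W

11.3 mW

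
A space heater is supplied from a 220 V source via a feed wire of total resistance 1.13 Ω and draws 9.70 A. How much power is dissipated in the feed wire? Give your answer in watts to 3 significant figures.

106 W

Line loss is just I²R for the cable — we know both I and R_line directly.
The feed wire carries the full 9.70 A.
P_line = I² R_line = (9.700)² × 1.13 = 106.3 W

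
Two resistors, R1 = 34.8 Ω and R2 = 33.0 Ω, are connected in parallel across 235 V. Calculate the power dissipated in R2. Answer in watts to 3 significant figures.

1670 W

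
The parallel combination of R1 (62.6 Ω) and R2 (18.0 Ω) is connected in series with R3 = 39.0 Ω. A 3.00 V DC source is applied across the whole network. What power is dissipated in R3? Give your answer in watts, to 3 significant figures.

Collapse the R1‖R2 pair into one equivalent R_p; then R_p and R3 form a series string.
R_p = (62.6×18.0)/(62.6+18.0) = 13.98 Ω
R_total = R_p + 39.0 = 13.98 + 39.0 = 52.98 Ω
I = V / R_total = 3.00 / 52.98 = 0.05662 A
All the supply current flows through R3; use P = I²R3.
P_R3 = (0.05662)² × 39.0 = 0.1250 W

0.125 W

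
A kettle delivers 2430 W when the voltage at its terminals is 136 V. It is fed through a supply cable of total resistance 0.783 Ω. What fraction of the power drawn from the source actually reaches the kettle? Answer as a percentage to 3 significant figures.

90.7 %

I = P / V = 2430 / 136 = 17.87 A through the supply cable.
P_line = I² R_line = (17.87)² × 0.783 = 250.0 W
P_source = P_load + P_line = 2430 + 250.0 = 2680 W
η = P_load / P_source = 2430 / 2680 = 0.9067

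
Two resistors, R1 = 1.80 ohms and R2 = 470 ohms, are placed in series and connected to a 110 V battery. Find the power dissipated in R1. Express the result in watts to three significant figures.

0.0978 W

Every series element carries the same I. Get I from the total resistance, then P = I² × R1.
R_total = 1.80 + 470 = 471.8 Ω
I = V / R_total = 110 / 471.8 = 0.2331 A
P_R1 = I² × R1 = (0.2331)² × 1.80 = 0.09785 W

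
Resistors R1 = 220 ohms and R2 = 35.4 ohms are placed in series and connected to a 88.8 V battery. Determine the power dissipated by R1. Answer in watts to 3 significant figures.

26.6 W

The current is common to all series resistors; compute it, then apply P = I²R for the target.
R_total = 220 + 35.4 = 255.4 Ω
I = V / R_total = 88.8 / 255.4 = 0.3477 A
P_R1 = I² × R1 = (0.3477)² × 220 = 26.60 W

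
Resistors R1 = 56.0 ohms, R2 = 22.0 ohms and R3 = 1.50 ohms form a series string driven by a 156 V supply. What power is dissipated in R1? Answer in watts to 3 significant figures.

Since the resistors are in series they all carry the loop current I = V/R_total; the power in any one is I²R.
R_total = 56.0 + 22.0 + 1.50 = 79.50 Ω
I = V / R_total = 156 / 79.50 = 1.962 A
P_R1 = I² × R1 = (1.962)² × 56.0 = 215.6 W

216 W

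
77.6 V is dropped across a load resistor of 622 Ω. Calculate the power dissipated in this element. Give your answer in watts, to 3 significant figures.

9.68 W

We know the drop across the element and its resistance — P = V²/R, one step.
P = (77.6 V)² / 622 Ω = 9.681 W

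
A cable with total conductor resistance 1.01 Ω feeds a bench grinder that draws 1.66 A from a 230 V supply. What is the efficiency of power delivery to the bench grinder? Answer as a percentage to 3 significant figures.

The cable carries the full 1.66 A.
P_line = I² R_line = (1.660)² × 1.01 = 2.783 W
P_source = V I = 230 × 1.660 = 381.8 W; P_load = 379.0 W
η = P_load / P_source = 379.0 / 381.8 = 0.9927

99.3 %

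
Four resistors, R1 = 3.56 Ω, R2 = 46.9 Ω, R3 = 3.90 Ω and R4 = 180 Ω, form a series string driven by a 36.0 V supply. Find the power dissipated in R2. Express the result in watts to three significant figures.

1.11 W

Every series element carries the same I. Get I from the total resistance, then P = I² × R2.
R_total = 3.56 + 46.9 + 3.90 + 180 = 234.4 Ω
I = V / R_total = 36.0 / 234.4 = 0.1536 A
P_R2 = I² × R2 = (0.1536)² × 46.9 = 1.107 W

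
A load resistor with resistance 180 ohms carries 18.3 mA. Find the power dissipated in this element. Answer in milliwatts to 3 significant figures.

The current through and the resistance of the element are both given; use P = I²R.
P = (0.01830 A)² × 180 Ω = 0.06028 W

60.3 mW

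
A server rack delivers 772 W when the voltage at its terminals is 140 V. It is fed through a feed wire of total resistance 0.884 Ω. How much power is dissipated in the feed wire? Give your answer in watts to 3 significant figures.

The feed wire and load are in series, so the same current flows in both; the loss is I²R_line.
I = P / V = 772 / 140 = 5.514 A through the feed wire.
P_line = I² R_line = (5.514)² × 0.884 = 26.88 W

26.9 W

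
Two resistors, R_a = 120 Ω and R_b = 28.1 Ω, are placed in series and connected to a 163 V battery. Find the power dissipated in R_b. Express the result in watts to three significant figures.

34.0 W

The current is common to all series resistors; compute it, then apply P = I²R for the target.
R_total = 120 + 28.1 = 148.1 Ω
I = V / R_total = 163 / 148.1 = 1.101 A
P_R_b = I² × R_b = (1.101)² × 28.1 = 34.04 W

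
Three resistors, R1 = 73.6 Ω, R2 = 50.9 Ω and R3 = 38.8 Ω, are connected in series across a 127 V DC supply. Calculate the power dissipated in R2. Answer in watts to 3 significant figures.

The current is common to all series resistors; compute it, then apply P = I²R for the target.
R_total = 73.6 + 50.9 + 38.8 = 163.3 Ω
I = V / R_total = 127 / 163.3 = 0.7777 A
P_R2 = I² × R2 = (0.7777)² × 50.9 = 30.79 W

30.8 W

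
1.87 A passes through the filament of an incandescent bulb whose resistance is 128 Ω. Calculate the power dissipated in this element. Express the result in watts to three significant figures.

448 W

With I and R stated, P = I²R applies in one step.
P = (1.870 A)² × 128 Ω = 447.6 W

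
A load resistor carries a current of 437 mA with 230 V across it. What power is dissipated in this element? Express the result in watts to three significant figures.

With V and I both given, power follows immediately from P = V I.
P = 230 V × 0.4370 A = 100.5 W

101 W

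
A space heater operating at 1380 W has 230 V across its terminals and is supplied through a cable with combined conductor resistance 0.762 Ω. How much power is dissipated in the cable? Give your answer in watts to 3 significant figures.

The cable and load are in series, so the same current flows in both; the loss is I²R_line.
I = P / V = 1380 / 230 = 6.000 A through the cable.
P_line = I² R_line = (6.000)² × 0.762 = 27.43 W

27.4 W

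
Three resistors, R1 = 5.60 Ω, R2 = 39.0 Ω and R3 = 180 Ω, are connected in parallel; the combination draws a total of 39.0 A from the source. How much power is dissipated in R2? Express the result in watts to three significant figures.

Only the total current is stated, so first find the parallel equivalent to get the voltage across the combination.
1/R_eq = 1/5.60 + 1/39.0 + 1/180 ⇒ R_eq = 4.767 Ω
V = I_total × R_eq = 39.00 × 4.767 = 185.9 V
P_R2 = V² / R2 = (185.9)² / 39.0 = 886.3 W

886 W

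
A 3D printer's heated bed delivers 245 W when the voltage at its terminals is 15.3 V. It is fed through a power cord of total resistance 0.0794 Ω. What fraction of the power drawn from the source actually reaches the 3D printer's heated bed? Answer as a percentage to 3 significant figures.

I = P / V = 245 / 15.3 = 16.01 A through the power cord.
P_line = I² R_line = (16.01)² × 0.0794 = 20.36 W
P_source = P_load + P_line = 245.0 + 20.36 = 265.4 W
η = P_load / P_source = 245.0 / 265.4 = 0.9233

92.3 %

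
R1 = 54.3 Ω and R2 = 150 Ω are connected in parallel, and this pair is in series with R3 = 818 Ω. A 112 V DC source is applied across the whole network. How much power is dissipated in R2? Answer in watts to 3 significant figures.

First find R_p for the parallel pair, then treat R_p + R3 as a series loop.
R_p = (54.3×150)/(54.3+150) = 39.87 Ω
R_total = R_p + 818 = 39.87 + 818 = 857.9 Ω
I = V / R_total = 112 / 857.9 = 0.1306 A
Voltage across the parallel pair: V_p = I × R_p = 0.1306 × 39.87 = 5.205 V
Use P = V²/R for R2 with V = V_p.
P_R2 = (5.205)² / 150 = 0.1806 W

0.181 W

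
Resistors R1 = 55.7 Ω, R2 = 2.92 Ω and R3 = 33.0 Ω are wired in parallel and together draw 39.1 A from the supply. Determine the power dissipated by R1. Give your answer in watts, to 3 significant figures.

180 W

Only the total current is stated, so first find the parallel equivalent to get the voltage across the combination.
1/R_eq = 1/55.7 + 1/2.92 + 1/33.0 ⇒ R_eq = 2.559 Ω
V = I_total × R_eq = 39.10 × 2.559 = 100.1 V
P_R1 = V² / R1 = (100.1)² / 55.7 = 179.8 W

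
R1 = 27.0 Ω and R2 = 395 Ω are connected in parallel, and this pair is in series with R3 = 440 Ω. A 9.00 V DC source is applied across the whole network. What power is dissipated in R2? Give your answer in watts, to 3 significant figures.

0.000605 W

Combine R1 and R2 into their parallel equivalent first, reducing the network to two series resistors.
R_p = (27.0×395)/(27.0+395) = 25.27 Ω
R_total = R_p + 440 = 25.27 + 440 = 465.3 Ω
I = V / R_total = 9.00 / 465.3 = 0.01934 A
Voltage across the parallel pair: V_p = I × R_p = 0.01934 × 25.27 = 0.4889 V
R2 sits across V_p; its power is V_p²/R.
P_R2 = (0.4889)² / 395 = 0.0006050 W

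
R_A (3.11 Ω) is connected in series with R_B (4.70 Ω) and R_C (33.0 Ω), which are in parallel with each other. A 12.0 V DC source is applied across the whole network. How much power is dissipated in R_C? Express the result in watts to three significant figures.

1.42 W

Reduce the parallel pair to R_p first; the network is then a simple series string.
R_p = (4.70×33.0)/(4.70+33.0) = 4.114 Ω
R_total = 3.11 + 4.114 = 7.224 Ω
I = V / R_total = 12.0 / 7.224 = 1.661 A
Voltage across the parallel pair: V_p = I × R_p = 1.661 × 4.114 = 6.834 V
With V_p across R_C, its power is V_p²/R_C.
P_R_C = (6.834)² / 33.0 = 1.415 W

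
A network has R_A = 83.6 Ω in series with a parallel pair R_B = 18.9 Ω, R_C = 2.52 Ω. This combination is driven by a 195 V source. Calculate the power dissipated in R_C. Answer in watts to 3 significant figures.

Replace R_B and R_C with their parallel equivalent so the circuit becomes R_A in series with R_p.
R_p = (18.9×2.52)/(18.9+2.52) = 2.224 Ω
R_total = 83.6 + 2.224 = 85.82 Ω
I = V / R_total = 195 / 85.82 = 2.272 A
Voltage across the parallel pair: V_p = I × R_p = 2.272 × 2.224 = 5.052 V
R_C sees V_p directly, so P = V_p² / R_C.
P_R_C = (5.052)² / 2.52 = 10.13 W

10.1 W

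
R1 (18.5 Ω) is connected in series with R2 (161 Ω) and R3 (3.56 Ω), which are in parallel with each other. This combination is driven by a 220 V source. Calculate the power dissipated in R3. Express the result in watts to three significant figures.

341 W

Collapse R2‖R3 to a single equivalent, reducing the network to two series elements.
R_p = (161×3.56)/(161+3.56) = 3.483 Ω
R_total = 18.5 + 3.483 = 21.98 Ω
I = V / R_total = 220 / 21.98 = 10.01 A
Voltage across the parallel pair: V_p = I × R_p = 10.01 × 3.483 = 34.86 V
R3 is across V_p, so use P = V²/R for that branch.
P_R3 = (34.86)² / 3.56 = 341.3 W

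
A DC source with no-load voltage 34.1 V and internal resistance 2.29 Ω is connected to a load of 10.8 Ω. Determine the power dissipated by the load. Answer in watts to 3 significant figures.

73.3 W

The internal resistance and the load are in series, so the same I flows through both; get I from ε/(r+R), then I²R for the load.
I = ε / (r + R) = 34.1 / (2.29 + 10.8) = 2.605 A
P_load = I² R = (2.605)² × 10.8 = 73.29 W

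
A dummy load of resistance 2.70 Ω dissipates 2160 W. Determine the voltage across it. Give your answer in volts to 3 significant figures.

76.4 V

Inverting the appropriate power form: V = √(P R).
V = √(2160 × 2.70) = 76.37 V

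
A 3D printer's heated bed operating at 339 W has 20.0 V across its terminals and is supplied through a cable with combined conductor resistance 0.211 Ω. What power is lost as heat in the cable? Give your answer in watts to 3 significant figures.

The cable and load are in series, so the same current flows in both; the loss is I²R_line.
I = P / V = 339 / 20.0 = 16.95 A through the cable.
P_line = I² R_line = (16.95)² × 0.211 = 60.62 W

60.6 W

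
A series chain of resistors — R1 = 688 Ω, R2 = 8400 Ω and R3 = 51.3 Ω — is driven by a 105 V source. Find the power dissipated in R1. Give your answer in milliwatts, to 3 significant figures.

90.8 mW

Every series element carries the same I. Get I from the total resistance, then P = I² × R1.
R_total = 688 + 8400 + 51.3 = 9139 Ω
I = V / R_total = 105 / 9139 = 0.01149 A
P_R1 = I² × R1 = (0.01149)² × 688 = 0.09081 W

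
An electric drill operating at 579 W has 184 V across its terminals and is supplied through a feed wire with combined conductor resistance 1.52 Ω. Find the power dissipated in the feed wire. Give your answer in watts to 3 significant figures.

15.1 W

Only the current and the line resistance are needed for the I²R loss.
I = P / V = 579 / 184 = 3.147 A through the feed wire.
P_line = I² R_line = (3.147)² × 1.52 = 15.05 W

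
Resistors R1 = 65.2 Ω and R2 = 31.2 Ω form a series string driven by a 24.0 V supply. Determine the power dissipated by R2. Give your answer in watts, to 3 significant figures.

1.93 W

The current is common to all series resistors; compute it, then apply P = I²R for the target.
R_total = 65.2 + 31.2 = 96.40 Ω
I = V / R_total = 24.0 / 96.40 = 0.2490 A
P_R2 = I² × R2 = (0.2490)² × 31.2 = 1.934 W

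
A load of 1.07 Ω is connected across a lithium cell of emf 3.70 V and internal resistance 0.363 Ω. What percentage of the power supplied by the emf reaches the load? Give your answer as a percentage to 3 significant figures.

74.7 %

η = P_load/(P_load+P_int) = I²R/(I²R+I²r) = R/(R+r) — the I² cancels for series elements.
η = R / (R + r) = 1.07 / (1.07 + 0.363) = 0.7467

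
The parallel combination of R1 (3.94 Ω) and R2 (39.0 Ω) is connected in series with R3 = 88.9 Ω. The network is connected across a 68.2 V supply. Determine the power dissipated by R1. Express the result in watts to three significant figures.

1.77 W

Reduce the parallel combination to a single R_p; the circuit then becomes R_p in series with the remaining resistor.
R_p = (3.94×39.0)/(3.94+39.0) = 3.578 Ω
R_total = R_p + 88.9 = 3.578 + 88.9 = 92.48 Ω
I = V / R_total = 68.2 / 92.48 = 0.7375 A
Voltage across the parallel pair: V_p = I × R_p = 0.7375 × 3.578 = 2.639 V
R1 sits across V_p; its power is V_p²/R.
P_R1 = (2.639)² / 3.94 = 1.768 W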